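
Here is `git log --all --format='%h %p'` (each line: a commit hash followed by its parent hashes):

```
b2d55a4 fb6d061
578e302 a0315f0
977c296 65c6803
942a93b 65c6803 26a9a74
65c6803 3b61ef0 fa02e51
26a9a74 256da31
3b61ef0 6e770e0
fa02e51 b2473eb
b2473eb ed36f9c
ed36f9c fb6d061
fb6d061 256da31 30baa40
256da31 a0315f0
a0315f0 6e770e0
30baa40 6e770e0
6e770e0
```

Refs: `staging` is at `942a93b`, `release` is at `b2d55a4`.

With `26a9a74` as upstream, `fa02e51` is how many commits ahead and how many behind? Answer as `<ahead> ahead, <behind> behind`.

5 ahead, 1 behind

Reachable from fa02e51: {256da31, 30baa40, 6e770e0, a0315f0, b2473eb, ed36f9c, fa02e51, fb6d061}.
Reachable from 26a9a74: {256da31, 26a9a74, 6e770e0, a0315f0}.
Only in fa02e51's history (ahead): {30baa40, b2473eb, ed36f9c, fa02e51, fb6d061} — 5.
Only in 26a9a74's history (behind): {26a9a74} — 1.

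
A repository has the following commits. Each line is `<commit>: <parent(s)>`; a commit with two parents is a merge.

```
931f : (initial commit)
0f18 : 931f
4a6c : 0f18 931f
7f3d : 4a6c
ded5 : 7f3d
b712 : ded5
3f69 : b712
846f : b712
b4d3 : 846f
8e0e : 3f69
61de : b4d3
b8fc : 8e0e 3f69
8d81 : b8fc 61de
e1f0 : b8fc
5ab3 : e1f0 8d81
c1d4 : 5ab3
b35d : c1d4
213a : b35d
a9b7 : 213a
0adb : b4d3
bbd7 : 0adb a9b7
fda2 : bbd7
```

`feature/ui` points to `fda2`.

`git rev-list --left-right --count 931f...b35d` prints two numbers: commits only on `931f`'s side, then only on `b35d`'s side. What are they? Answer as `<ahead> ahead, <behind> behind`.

Reachable from 931f: {931f}.
Reachable from b35d: {0f18, 3f69, 4a6c, 5ab3, 61de, 7f3d, 846f, 8d81, 8e0e, 931f, b35d, b4d3, b712, b8fc, c1d4, ded5, e1f0}.
Only in 931f's history (ahead): {} — 0.
Only in b35d's history (behind): {0f18, 3f69, 4a6c, 5ab3, 61de, 7f3d, 846f, 8d81, 8e0e, b35d, b4d3, b712, b8fc, c1d4, ded5, e1f0} — 16.

0 ahead, 16 behind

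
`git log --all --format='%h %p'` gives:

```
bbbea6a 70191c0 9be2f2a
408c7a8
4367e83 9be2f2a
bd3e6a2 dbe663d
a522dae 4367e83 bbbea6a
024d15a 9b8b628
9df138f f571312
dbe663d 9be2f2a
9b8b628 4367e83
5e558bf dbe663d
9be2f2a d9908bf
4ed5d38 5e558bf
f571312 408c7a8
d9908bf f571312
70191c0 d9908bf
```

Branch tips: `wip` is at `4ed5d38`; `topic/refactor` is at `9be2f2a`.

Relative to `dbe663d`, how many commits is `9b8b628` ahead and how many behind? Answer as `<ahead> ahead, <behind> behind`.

2 ahead, 1 behind

Reachable from 9b8b628: {408c7a8, 4367e83, 9b8b628, 9be2f2a, d9908bf, f571312}.
Reachable from dbe663d: {408c7a8, 9be2f2a, d9908bf, dbe663d, f571312}.
Only in 9b8b628's history (ahead): {4367e83, 9b8b628} — 2.
Only in dbe663d's history (behind): {dbe663d} — 1.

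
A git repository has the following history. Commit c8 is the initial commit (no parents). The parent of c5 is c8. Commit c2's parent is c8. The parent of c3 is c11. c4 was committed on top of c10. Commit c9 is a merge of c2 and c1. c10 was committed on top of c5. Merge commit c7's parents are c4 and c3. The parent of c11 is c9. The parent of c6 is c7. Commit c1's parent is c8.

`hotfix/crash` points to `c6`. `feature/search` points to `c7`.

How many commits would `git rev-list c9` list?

Walking parent pointers from c9: reachable set = {c1, c2, c8, c9}.
That is 4 commits.

4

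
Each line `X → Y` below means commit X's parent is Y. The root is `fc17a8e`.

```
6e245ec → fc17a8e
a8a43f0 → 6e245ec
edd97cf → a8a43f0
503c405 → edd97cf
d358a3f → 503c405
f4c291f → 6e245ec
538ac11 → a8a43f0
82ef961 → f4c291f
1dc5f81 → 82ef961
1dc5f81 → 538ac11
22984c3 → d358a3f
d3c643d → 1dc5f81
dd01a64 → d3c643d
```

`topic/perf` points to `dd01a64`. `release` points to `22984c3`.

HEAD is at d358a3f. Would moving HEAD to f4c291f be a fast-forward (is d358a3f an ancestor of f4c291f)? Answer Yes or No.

No

A fast-forward from d358a3f to f4c291f is possible iff d358a3f is an ancestor of f4c291f.
Ancestors of f4c291f: {6e245ec, f4c291f, fc17a8e}.
d358a3f is not among them, so fast-forward is not possible.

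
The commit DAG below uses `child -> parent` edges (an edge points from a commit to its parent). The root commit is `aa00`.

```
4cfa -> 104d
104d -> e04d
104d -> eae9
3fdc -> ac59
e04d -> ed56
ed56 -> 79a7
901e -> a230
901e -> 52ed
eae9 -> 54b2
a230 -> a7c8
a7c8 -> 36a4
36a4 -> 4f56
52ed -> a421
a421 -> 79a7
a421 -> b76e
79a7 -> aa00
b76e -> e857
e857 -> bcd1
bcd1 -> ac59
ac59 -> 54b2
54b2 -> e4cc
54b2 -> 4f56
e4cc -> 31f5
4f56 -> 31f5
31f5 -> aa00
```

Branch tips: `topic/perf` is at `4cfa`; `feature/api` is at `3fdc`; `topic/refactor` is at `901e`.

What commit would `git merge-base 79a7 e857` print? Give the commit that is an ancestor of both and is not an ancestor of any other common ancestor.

aa00

Ancestors of 79a7: {79a7, aa00}.
Ancestors of e857: {31f5, 4f56, 54b2, aa00, ac59, bcd1, e4cc, e857}.
Common ancestors: {aa00}.
The only common ancestor is aa00, so it is the merge base.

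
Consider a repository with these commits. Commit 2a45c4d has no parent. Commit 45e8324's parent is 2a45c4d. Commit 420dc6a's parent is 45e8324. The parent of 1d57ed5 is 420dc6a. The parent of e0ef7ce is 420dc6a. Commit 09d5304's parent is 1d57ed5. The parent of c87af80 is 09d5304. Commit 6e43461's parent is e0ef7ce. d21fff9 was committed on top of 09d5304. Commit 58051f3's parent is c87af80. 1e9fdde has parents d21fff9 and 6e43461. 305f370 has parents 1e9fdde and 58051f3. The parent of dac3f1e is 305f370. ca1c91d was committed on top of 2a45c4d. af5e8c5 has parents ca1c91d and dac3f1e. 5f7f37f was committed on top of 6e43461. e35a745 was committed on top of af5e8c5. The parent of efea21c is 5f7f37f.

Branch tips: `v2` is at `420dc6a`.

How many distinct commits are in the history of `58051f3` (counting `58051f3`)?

7

Walking parent pointers from 58051f3: reachable set = {09d5304, 1d57ed5, 2a45c4d, 420dc6a, 45e8324, 58051f3, c87af80}.
That is 7 commits.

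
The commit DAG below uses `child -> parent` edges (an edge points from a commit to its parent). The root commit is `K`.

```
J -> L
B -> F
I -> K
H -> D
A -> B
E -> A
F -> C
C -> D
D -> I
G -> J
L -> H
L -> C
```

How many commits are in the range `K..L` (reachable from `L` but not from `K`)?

5

Reachable from L: {C, D, H, I, K, L}.
Reachable from K: {K}.
In L's history but not K's: {C, D, H, I, L} — 5 commits.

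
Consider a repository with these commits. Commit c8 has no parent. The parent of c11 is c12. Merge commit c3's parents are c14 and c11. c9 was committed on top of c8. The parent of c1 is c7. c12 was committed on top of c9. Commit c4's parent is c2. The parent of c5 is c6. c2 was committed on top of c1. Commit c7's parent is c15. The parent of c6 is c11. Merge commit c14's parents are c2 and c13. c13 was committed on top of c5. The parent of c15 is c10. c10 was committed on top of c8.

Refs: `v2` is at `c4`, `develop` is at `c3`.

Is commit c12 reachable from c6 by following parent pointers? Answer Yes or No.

Yes

Ancestors of c6 (commits reachable by following parents): {c11, c12, c6, c8, c9}.
c12 is in that set, so it is an ancestor of c6.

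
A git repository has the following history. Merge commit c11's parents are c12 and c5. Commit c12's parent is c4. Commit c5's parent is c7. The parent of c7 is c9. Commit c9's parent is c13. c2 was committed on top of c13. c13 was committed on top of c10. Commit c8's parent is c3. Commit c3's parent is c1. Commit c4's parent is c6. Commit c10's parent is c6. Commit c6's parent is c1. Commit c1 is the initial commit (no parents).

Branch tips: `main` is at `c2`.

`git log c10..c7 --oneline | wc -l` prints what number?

Reachable from c7: {c1, c10, c13, c6, c7, c9}.
Reachable from c10: {c1, c10, c6}.
In c7's history but not c10's: {c13, c7, c9} — 3 commits.

3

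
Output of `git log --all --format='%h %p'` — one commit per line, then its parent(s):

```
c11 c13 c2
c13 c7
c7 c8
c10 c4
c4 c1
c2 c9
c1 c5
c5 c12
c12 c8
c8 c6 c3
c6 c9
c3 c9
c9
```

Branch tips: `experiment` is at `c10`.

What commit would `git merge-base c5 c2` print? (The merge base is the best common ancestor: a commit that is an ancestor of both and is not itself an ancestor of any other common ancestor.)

Ancestors of c5: {c12, c3, c5, c6, c8, c9}.
Ancestors of c2: {c2, c9}.
Common ancestors: {c9}.
The only common ancestor is c9, so it is the merge base.

c9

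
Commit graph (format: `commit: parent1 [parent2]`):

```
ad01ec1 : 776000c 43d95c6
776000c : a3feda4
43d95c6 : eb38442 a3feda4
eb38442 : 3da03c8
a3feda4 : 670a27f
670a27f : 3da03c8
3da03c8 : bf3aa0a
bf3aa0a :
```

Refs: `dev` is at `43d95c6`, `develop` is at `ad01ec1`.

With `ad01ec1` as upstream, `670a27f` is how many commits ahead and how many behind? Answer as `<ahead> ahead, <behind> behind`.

0 ahead, 5 behind

Reachable from 670a27f: {3da03c8, 670a27f, bf3aa0a}.
Reachable from ad01ec1: {3da03c8, 43d95c6, 670a27f, 776000c, a3feda4, ad01ec1, bf3aa0a, eb38442}.
Only in 670a27f's history (ahead): {} — 0.
Only in ad01ec1's history (behind): {43d95c6, 776000c, a3feda4, ad01ec1, eb38442} — 5.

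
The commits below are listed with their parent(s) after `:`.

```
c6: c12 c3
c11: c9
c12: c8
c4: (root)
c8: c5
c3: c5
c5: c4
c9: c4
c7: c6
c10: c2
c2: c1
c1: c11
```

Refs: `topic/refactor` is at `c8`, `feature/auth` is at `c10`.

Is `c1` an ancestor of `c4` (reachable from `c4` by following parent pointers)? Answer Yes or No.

Ancestors of c4: {c4}.
c1 is not in that set, so it is not an ancestor of c4.

No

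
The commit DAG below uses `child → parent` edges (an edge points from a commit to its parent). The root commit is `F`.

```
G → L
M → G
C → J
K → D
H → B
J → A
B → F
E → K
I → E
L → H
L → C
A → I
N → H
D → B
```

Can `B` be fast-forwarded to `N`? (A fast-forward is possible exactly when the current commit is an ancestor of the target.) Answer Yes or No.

A fast-forward from B to N is possible iff B is an ancestor of N.
Ancestors of N: {B, F, H, N}.
B is among them, so fast-forward is possible.

Yes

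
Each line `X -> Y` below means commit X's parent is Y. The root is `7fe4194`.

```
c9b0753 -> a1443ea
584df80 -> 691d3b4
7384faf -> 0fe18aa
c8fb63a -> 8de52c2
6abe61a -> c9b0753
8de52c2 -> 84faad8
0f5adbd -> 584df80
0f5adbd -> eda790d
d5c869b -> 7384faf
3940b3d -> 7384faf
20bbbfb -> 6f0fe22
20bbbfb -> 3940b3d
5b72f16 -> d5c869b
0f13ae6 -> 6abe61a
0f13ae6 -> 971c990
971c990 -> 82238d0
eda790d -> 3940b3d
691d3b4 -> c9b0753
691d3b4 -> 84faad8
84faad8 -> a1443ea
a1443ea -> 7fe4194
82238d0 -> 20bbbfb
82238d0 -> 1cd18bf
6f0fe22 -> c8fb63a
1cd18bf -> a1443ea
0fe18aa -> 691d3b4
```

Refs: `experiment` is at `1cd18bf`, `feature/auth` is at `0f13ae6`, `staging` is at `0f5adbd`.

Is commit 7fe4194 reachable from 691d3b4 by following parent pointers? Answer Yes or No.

Ancestors of 691d3b4 (commits reachable by following parents): {691d3b4, 7fe4194, 84faad8, a1443ea, c9b0753}.
7fe4194 is in that set, so it is an ancestor of 691d3b4.

Yes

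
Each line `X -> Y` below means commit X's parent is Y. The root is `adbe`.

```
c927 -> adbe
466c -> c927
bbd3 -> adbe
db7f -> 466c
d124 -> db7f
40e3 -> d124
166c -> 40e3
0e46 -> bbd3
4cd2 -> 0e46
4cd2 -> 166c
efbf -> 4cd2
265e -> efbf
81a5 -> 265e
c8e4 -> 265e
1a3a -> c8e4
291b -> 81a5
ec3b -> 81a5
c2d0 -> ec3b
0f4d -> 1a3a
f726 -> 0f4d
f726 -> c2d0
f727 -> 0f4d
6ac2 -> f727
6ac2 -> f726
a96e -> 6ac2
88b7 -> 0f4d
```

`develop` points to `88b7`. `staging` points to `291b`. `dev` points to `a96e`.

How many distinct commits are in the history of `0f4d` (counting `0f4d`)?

15

Walking parent pointers from 0f4d: reachable set = {0e46, 0f4d, 166c, 1a3a, 265e, 40e3, 466c, 4cd2, adbe, bbd3, c8e4, c927, d124, db7f, efbf}.
That is 15 commits.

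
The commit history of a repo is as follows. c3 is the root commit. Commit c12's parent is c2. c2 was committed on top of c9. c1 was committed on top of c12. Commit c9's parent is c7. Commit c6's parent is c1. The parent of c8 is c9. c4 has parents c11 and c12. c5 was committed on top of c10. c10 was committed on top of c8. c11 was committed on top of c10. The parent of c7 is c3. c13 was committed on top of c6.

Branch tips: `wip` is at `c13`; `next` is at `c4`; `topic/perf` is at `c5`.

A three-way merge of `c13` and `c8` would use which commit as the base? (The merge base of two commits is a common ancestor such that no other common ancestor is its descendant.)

c9

Ancestors of c13: {c1, c12, c13, c2, c3, c6, c7, c9}.
Ancestors of c8: {c3, c7, c8, c9}.
Common ancestors: {c3, c7, c9}.
Among these, c9 is not an ancestor of any other common ancestor — it is the merge base.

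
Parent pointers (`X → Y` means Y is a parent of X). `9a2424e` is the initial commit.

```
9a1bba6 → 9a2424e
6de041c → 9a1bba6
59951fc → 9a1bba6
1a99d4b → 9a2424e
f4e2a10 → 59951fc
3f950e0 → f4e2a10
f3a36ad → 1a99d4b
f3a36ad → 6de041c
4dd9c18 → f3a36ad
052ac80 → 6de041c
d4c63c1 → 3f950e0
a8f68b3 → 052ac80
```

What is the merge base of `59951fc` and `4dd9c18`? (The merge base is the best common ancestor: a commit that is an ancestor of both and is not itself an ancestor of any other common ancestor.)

9a1bba6

Ancestors of 59951fc: {59951fc, 9a1bba6, 9a2424e}.
Ancestors of 4dd9c18: {1a99d4b, 4dd9c18, 6de041c, 9a1bba6, 9a2424e, f3a36ad}.
Common ancestors: {9a1bba6, 9a2424e}.
Among these, 9a1bba6 is not an ancestor of any other common ancestor — it is the merge base.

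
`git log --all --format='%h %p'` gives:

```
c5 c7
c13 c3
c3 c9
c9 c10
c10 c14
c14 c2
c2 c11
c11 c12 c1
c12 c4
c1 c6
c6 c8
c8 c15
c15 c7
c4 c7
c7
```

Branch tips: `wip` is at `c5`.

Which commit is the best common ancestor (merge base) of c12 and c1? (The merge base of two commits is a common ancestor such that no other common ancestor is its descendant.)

c7

Ancestors of c12: {c12, c4, c7}.
Ancestors of c1: {c1, c15, c6, c7, c8}.
Common ancestors: {c7}.
The only common ancestor is c7, so it is the merge base.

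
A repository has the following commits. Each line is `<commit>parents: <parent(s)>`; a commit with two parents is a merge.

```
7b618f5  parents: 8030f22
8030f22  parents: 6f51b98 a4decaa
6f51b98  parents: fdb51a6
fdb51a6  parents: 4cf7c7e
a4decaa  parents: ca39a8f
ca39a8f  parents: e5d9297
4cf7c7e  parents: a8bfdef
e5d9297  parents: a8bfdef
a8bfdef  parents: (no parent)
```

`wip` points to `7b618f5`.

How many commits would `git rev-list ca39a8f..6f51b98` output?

3

Reachable from 6f51b98: {4cf7c7e, 6f51b98, a8bfdef, fdb51a6}.
Reachable from ca39a8f: {a8bfdef, ca39a8f, e5d9297}.
In 6f51b98's history but not ca39a8f's: {4cf7c7e, 6f51b98, fdb51a6} — 3 commits.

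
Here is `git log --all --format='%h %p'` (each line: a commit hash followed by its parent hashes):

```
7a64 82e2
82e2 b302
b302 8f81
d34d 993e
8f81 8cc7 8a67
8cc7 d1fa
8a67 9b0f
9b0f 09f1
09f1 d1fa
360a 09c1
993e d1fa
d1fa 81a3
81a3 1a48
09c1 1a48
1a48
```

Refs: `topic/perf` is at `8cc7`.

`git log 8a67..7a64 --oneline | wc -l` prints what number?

Reachable from 7a64: {09f1, 1a48, 7a64, 81a3, 82e2, 8a67, 8cc7, 8f81, 9b0f, b302, d1fa}.
Reachable from 8a67: {09f1, 1a48, 81a3, 8a67, 9b0f, d1fa}.
In 7a64's history but not 8a67's: {7a64, 82e2, 8cc7, 8f81, b302} — 5 commits.

5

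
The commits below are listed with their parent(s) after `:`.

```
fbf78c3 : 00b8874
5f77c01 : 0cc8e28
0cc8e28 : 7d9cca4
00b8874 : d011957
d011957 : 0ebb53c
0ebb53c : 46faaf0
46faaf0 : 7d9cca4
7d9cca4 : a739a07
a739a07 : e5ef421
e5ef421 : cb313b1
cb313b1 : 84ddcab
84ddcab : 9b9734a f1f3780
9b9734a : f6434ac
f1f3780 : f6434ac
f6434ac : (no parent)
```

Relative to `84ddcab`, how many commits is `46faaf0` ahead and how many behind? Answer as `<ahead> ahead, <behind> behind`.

5 ahead, 0 behind

Reachable from 46faaf0: {46faaf0, 7d9cca4, 84ddcab, 9b9734a, a739a07, cb313b1, e5ef421, f1f3780, f6434ac}.
Reachable from 84ddcab: {84ddcab, 9b9734a, f1f3780, f6434ac}.
Only in 46faaf0's history (ahead): {46faaf0, 7d9cca4, a739a07, cb313b1, e5ef421} — 5.
Only in 84ddcab's history (behind): {} — 0.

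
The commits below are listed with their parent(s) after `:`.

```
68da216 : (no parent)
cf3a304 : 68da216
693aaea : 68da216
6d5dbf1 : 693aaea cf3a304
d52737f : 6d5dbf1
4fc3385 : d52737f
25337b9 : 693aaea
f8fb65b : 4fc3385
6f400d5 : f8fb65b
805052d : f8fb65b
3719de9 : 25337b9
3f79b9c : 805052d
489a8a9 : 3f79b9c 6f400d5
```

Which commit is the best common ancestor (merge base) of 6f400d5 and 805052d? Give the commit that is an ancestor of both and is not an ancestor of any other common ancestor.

Ancestors of 6f400d5: {4fc3385, 68da216, 693aaea, 6d5dbf1, 6f400d5, cf3a304, d52737f, f8fb65b}.
Ancestors of 805052d: {4fc3385, 68da216, 693aaea, 6d5dbf1, 805052d, cf3a304, d52737f, f8fb65b}.
Common ancestors: {4fc3385, 68da216, 693aaea, 6d5dbf1, cf3a304, d52737f, f8fb65b}.
Among these, f8fb65b is not an ancestor of any other common ancestor — it is the merge base.

f8fb65b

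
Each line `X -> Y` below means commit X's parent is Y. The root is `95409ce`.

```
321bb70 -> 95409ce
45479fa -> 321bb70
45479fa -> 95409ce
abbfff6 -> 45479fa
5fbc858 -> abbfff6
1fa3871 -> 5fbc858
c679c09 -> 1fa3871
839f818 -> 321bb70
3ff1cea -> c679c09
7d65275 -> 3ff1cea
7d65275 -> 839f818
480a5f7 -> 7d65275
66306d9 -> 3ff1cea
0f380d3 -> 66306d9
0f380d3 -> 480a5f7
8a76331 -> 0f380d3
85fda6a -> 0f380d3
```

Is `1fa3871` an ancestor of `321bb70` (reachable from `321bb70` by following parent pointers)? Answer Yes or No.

No

Ancestors of 321bb70: {321bb70, 95409ce}.
1fa3871 is not in that set, so it is not an ancestor of 321bb70.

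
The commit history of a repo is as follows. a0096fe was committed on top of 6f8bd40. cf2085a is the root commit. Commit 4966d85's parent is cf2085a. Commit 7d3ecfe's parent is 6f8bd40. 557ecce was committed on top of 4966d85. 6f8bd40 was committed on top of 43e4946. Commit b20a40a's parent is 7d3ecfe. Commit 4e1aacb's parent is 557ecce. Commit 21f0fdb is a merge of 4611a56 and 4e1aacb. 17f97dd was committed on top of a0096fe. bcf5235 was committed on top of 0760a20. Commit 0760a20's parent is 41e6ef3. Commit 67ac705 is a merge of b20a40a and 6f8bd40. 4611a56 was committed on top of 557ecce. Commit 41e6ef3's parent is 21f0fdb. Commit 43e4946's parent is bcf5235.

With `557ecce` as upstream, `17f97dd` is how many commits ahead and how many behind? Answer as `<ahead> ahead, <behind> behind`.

10 ahead, 0 behind

Reachable from 17f97dd: {0760a20, 17f97dd, 21f0fdb, 41e6ef3, 43e4946, 4611a56, 4966d85, 4e1aacb, 557ecce, 6f8bd40, a0096fe, bcf5235, cf2085a}.
Reachable from 557ecce: {4966d85, 557ecce, cf2085a}.
Only in 17f97dd's history (ahead): {0760a20, 17f97dd, 21f0fdb, 41e6ef3, 43e4946, 4611a56, 4e1aacb, 6f8bd40, a0096fe, bcf5235} — 10.
Only in 557ecce's history (behind): {} — 0.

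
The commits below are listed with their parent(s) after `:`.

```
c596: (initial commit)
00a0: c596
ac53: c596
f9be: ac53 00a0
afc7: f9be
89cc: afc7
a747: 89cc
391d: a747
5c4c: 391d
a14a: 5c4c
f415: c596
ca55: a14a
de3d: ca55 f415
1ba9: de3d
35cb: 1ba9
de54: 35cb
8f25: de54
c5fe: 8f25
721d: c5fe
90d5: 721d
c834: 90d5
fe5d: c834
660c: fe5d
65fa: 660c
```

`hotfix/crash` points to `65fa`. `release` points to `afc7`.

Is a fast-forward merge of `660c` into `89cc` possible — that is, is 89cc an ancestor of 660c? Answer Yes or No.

A fast-forward from 89cc to 660c is possible iff 89cc is an ancestor of 660c.
Ancestors of 660c: {00a0, 1ba9, 35cb, 391d, 5c4c, 660c, 721d, 89cc, 8f25, 90d5, a14a, a747, ac53, afc7, c596, c5fe, c834, ca55, de3d, de54, f415, f9be, fe5d}.
89cc is among them, so fast-forward is possible.

Yes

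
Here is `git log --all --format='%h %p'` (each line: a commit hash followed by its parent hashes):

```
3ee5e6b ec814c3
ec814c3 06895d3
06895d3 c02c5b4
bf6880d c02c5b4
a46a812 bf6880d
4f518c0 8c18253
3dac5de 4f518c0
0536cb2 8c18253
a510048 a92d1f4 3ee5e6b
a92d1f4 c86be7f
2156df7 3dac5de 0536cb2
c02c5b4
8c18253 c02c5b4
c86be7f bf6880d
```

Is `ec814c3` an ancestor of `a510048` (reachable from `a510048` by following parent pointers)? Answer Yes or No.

Yes

Ancestors of a510048 (commits reachable by following parents): {06895d3, 3ee5e6b, a510048, a92d1f4, bf6880d, c02c5b4, c86be7f, ec814c3}.
ec814c3 is in that set, so it is an ancestor of a510048.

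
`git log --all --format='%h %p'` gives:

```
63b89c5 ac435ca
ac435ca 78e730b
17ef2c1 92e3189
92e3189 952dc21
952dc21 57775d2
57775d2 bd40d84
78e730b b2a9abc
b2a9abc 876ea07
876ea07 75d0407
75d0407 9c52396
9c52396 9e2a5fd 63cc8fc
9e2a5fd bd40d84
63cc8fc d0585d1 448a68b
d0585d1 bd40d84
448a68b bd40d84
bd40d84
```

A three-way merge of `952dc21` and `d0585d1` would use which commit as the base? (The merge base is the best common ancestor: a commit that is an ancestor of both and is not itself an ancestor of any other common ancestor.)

Ancestors of 952dc21: {57775d2, 952dc21, bd40d84}.
Ancestors of d0585d1: {bd40d84, d0585d1}.
Common ancestors: {bd40d84}.
The only common ancestor is bd40d84, so it is the merge base.

bd40d84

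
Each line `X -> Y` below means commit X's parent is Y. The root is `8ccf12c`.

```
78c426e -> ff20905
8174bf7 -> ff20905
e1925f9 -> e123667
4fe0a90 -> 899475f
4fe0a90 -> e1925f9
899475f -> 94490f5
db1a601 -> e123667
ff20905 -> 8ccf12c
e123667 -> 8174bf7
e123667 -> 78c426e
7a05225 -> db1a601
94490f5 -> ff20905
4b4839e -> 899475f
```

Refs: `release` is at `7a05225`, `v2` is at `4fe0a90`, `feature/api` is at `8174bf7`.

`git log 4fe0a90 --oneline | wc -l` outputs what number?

9

Walking parent pointers from 4fe0a90: reachable set = {4fe0a90, 78c426e, 8174bf7, 899475f, 8ccf12c, 94490f5, e123667, e1925f9, ff20905}.
That is 9 commits.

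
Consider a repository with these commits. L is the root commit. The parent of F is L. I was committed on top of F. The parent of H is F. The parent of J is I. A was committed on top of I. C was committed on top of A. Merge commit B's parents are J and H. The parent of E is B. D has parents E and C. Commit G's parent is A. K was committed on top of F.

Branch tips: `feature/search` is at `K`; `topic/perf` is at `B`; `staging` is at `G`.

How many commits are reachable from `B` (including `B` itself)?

6

Walking parent pointers from B: reachable set = {B, F, H, I, J, L}.
That is 6 commits.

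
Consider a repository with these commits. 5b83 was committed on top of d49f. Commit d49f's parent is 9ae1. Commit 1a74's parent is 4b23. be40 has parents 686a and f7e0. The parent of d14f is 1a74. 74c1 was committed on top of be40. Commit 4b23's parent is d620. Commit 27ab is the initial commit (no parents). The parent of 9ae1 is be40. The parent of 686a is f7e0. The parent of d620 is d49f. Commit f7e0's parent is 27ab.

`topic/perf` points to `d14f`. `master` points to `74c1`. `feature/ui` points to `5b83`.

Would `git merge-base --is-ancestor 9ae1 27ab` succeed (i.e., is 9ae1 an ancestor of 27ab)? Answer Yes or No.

No

Ancestors of 27ab: {27ab}.
9ae1 is not in that set, so it is not an ancestor of 27ab.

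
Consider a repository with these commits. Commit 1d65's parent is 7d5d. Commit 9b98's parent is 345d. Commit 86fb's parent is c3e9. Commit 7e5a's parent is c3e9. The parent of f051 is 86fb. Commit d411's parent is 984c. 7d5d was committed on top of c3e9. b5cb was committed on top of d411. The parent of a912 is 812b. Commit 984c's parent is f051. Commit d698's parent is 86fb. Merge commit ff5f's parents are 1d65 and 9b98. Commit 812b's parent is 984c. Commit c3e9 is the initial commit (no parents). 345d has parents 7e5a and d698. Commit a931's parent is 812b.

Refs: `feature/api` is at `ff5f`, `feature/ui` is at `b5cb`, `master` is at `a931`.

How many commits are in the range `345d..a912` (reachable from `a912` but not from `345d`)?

Reachable from a912: {812b, 86fb, 984c, a912, c3e9, f051}.
Reachable from 345d: {345d, 7e5a, 86fb, c3e9, d698}.
In a912's history but not 345d's: {812b, 984c, a912, f051} — 4 commits.

4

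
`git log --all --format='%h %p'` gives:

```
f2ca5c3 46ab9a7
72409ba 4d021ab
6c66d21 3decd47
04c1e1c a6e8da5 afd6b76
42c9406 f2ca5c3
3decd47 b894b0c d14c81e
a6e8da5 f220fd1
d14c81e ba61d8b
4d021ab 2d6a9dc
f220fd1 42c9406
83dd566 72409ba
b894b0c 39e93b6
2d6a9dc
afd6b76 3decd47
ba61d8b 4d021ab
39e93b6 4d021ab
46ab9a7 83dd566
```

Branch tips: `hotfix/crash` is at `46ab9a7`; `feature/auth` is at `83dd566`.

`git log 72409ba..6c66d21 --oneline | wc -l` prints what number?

6

Reachable from 6c66d21: {2d6a9dc, 39e93b6, 3decd47, 4d021ab, 6c66d21, b894b0c, ba61d8b, d14c81e}.
Reachable from 72409ba: {2d6a9dc, 4d021ab, 72409ba}.
In 6c66d21's history but not 72409ba's: {39e93b6, 3decd47, 6c66d21, b894b0c, ba61d8b, d14c81e} — 6 commits.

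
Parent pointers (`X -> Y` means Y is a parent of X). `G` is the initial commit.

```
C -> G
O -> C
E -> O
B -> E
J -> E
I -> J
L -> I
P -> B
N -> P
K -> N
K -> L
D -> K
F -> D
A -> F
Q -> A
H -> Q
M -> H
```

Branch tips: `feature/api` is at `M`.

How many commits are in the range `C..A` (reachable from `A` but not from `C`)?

Reachable from A: {A, B, C, D, E, F, G, I, J, K, L, N, O, P}.
Reachable from C: {C, G}.
In A's history but not C's: {A, B, D, E, F, I, J, K, L, N, O, P} — 12 commits.

12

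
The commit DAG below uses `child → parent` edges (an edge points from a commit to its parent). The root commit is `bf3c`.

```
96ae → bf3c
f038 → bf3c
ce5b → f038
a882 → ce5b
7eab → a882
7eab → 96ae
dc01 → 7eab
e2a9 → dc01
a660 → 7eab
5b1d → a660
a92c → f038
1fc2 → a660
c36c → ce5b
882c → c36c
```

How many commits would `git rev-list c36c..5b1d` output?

Reachable from 5b1d: {5b1d, 7eab, 96ae, a660, a882, bf3c, ce5b, f038}.
Reachable from c36c: {bf3c, c36c, ce5b, f038}.
In 5b1d's history but not c36c's: {5b1d, 7eab, 96ae, a660, a882} — 5 commits.

5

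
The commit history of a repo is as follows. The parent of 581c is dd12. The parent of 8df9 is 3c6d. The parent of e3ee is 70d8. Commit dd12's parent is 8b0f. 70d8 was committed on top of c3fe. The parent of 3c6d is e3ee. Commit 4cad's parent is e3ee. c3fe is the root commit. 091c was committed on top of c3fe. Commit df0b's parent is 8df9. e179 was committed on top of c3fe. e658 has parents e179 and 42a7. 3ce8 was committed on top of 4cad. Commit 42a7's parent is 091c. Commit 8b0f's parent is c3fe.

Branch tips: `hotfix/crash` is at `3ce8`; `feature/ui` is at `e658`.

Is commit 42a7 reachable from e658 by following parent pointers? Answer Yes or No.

Yes

Ancestors of e658 (commits reachable by following parents): {091c, 42a7, c3fe, e179, e658}.
42a7 is in that set, so it is an ancestor of e658.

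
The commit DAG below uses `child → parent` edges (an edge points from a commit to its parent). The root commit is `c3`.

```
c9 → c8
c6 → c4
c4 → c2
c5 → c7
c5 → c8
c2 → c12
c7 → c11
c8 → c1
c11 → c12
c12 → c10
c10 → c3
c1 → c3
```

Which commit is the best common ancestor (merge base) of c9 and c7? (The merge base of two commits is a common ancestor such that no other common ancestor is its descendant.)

Ancestors of c9: {c1, c3, c8, c9}.
Ancestors of c7: {c10, c11, c12, c3, c7}.
Common ancestors: {c3}.
The only common ancestor is c3, so it is the merge base.

c3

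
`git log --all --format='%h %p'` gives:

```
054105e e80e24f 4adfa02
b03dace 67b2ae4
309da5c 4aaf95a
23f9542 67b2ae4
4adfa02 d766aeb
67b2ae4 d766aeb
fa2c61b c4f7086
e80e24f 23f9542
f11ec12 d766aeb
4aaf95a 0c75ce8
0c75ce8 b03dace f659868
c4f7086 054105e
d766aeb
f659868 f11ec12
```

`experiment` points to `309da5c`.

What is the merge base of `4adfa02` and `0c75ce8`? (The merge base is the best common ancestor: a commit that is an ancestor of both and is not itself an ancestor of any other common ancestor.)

d766aeb

Ancestors of 4adfa02: {4adfa02, d766aeb}.
Ancestors of 0c75ce8: {0c75ce8, 67b2ae4, b03dace, d766aeb, f11ec12, f659868}.
Common ancestors: {d766aeb}.
The only common ancestor is d766aeb, so it is the merge base.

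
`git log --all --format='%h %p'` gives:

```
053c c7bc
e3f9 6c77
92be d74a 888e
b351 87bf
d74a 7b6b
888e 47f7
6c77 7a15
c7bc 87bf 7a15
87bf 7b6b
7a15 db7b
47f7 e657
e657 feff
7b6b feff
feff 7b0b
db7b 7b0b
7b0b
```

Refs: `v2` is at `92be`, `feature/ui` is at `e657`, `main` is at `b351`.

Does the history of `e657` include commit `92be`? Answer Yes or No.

No

Ancestors of e657: {7b0b, e657, feff}.
92be is not in that set, so it is not an ancestor of e657.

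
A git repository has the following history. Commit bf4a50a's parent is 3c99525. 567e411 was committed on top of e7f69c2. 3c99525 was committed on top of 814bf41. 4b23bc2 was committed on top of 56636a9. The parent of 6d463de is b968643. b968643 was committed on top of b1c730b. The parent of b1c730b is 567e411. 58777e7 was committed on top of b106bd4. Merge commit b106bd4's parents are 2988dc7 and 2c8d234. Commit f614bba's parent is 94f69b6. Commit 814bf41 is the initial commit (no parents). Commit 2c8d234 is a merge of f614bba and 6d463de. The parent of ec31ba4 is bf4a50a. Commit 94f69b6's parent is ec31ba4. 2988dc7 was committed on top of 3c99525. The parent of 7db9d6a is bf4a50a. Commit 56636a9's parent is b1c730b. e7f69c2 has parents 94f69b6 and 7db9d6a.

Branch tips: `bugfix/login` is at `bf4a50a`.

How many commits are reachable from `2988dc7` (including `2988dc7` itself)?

3

Walking parent pointers from 2988dc7: reachable set = {2988dc7, 3c99525, 814bf41}.
That is 3 commits.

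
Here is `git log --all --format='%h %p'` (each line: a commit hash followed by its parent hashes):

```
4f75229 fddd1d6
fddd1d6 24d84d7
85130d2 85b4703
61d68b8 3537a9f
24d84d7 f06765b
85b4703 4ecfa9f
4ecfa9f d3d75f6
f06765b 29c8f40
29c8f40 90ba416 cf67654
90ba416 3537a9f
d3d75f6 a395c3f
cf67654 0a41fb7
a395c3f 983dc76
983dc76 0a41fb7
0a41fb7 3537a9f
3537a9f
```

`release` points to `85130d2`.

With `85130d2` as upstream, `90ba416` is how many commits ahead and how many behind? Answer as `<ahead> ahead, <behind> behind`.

1 ahead, 7 behind

Reachable from 90ba416: {3537a9f, 90ba416}.
Reachable from 85130d2: {0a41fb7, 3537a9f, 4ecfa9f, 85130d2, 85b4703, 983dc76, a395c3f, d3d75f6}.
Only in 90ba416's history (ahead): {90ba416} — 1.
Only in 85130d2's history (behind): {0a41fb7, 4ecfa9f, 85130d2, 85b4703, 983dc76, a395c3f, d3d75f6} — 7.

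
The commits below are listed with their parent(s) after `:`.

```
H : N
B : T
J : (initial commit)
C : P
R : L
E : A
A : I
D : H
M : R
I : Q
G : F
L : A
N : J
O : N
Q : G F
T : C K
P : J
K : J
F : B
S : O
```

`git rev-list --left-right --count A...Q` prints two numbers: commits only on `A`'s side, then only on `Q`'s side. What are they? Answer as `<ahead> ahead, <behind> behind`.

2 ahead, 0 behind

Reachable from A: {A, B, C, F, G, I, J, K, P, Q, T}.
Reachable from Q: {B, C, F, G, J, K, P, Q, T}.
Only in A's history (ahead): {A, I} — 2.
Only in Q's history (behind): {} — 0.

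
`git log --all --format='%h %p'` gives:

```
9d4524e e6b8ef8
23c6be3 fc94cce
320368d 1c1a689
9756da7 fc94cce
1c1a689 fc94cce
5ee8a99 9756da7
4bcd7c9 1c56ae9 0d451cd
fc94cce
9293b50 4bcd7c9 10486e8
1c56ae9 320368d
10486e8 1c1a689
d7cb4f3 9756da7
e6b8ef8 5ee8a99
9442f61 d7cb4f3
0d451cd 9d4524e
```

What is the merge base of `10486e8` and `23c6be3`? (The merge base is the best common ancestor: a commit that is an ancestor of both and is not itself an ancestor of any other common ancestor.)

Ancestors of 10486e8: {10486e8, 1c1a689, fc94cce}.
Ancestors of 23c6be3: {23c6be3, fc94cce}.
Common ancestors: {fc94cce}.
The only common ancestor is fc94cce, so it is the merge base.

fc94cce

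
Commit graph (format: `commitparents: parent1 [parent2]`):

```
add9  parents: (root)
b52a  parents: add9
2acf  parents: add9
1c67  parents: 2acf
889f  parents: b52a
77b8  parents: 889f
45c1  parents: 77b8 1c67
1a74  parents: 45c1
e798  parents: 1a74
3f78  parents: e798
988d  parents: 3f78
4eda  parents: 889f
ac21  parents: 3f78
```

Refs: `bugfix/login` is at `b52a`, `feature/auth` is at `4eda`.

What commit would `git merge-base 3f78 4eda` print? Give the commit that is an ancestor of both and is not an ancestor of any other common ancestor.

889f

Ancestors of 3f78: {1a74, 1c67, 2acf, 3f78, 45c1, 77b8, 889f, add9, b52a, e798}.
Ancestors of 4eda: {4eda, 889f, add9, b52a}.
Common ancestors: {889f, add9, b52a}.
Among these, 889f is not an ancestor of any other common ancestor — it is the merge base.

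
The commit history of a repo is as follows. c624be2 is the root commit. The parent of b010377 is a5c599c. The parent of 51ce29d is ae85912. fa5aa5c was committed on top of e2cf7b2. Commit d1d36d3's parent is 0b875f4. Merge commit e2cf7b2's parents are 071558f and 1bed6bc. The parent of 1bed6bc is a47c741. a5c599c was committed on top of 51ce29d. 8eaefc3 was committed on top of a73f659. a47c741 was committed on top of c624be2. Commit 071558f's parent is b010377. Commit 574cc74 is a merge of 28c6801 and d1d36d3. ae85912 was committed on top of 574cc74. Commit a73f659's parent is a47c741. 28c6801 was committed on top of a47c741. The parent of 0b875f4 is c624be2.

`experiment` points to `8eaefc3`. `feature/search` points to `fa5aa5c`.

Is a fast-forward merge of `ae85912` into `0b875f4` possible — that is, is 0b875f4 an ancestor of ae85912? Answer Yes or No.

Yes

A fast-forward from 0b875f4 to ae85912 is possible iff 0b875f4 is an ancestor of ae85912.
Ancestors of ae85912: {0b875f4, 28c6801, 574cc74, a47c741, ae85912, c624be2, d1d36d3}.
0b875f4 is among them, so fast-forward is possible.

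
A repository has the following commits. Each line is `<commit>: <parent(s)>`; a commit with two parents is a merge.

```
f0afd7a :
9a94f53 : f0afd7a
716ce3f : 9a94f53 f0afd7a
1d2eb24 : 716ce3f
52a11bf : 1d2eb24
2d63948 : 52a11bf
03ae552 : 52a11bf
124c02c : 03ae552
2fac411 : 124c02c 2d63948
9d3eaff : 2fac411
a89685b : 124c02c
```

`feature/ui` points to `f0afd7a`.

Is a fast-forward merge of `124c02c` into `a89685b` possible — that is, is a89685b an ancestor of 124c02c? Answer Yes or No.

A fast-forward from a89685b to 124c02c is possible iff a89685b is an ancestor of 124c02c.
Ancestors of 124c02c: {03ae552, 124c02c, 1d2eb24, 52a11bf, 716ce3f, 9a94f53, f0afd7a}.
a89685b is not among them, so fast-forward is not possible.

No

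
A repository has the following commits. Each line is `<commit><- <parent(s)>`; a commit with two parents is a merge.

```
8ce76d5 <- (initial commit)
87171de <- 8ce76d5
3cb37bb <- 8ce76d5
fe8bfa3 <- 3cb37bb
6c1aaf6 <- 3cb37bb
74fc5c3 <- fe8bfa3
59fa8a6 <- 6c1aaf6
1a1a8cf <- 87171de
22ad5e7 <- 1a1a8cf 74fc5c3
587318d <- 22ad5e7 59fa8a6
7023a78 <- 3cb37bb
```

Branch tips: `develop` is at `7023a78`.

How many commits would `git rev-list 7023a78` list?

Walking parent pointers from 7023a78: reachable set = {3cb37bb, 7023a78, 8ce76d5}.
That is 3 commits.

3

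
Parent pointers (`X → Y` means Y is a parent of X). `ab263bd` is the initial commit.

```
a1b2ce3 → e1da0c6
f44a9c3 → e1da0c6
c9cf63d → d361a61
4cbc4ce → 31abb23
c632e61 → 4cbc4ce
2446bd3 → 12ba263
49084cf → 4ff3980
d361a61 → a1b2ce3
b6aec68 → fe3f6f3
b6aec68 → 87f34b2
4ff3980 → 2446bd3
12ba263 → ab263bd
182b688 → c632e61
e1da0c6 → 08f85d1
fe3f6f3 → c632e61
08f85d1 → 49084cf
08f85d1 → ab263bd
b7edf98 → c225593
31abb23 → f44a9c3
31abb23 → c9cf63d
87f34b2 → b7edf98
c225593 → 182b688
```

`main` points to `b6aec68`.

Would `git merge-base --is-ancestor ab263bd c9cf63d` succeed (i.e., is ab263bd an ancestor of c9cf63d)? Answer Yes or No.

Ancestors of c9cf63d (commits reachable by following parents): {08f85d1, 12ba263, 2446bd3, 49084cf, 4ff3980, a1b2ce3, ab263bd, c9cf63d, d361a61, e1da0c6}.
ab263bd is in that set, so it is an ancestor of c9cf63d.

Yes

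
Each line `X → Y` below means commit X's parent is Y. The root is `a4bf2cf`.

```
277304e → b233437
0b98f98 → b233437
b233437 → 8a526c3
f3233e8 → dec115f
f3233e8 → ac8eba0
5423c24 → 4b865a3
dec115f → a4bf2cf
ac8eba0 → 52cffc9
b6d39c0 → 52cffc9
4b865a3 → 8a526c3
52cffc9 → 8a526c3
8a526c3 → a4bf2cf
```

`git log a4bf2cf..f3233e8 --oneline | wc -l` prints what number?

5

Reachable from f3233e8: {52cffc9, 8a526c3, a4bf2cf, ac8eba0, dec115f, f3233e8}.
Reachable from a4bf2cf: {a4bf2cf}.
In f3233e8's history but not a4bf2cf's: {52cffc9, 8a526c3, ac8eba0, dec115f, f3233e8} — 5 commits.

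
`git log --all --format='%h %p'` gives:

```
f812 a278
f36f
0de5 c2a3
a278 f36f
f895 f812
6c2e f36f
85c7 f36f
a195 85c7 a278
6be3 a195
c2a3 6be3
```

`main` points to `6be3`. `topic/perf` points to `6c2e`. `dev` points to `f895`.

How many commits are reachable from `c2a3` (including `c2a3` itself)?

Walking parent pointers from c2a3: reachable set = {6be3, 85c7, a195, a278, c2a3, f36f}.
That is 6 commits.

6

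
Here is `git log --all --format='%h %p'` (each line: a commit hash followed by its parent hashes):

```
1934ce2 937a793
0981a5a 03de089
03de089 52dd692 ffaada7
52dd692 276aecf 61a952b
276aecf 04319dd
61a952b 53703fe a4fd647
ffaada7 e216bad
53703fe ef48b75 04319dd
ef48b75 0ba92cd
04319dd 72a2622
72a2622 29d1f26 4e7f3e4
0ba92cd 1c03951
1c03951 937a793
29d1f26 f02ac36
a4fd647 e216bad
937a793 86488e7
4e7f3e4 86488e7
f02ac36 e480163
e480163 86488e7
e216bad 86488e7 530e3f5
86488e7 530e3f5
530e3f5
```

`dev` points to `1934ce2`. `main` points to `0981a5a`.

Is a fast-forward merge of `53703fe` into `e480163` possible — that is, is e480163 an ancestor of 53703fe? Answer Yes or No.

Yes

A fast-forward from e480163 to 53703fe is possible iff e480163 is an ancestor of 53703fe.
Ancestors of 53703fe: {04319dd, 0ba92cd, 1c03951, 29d1f26, 4e7f3e4, 530e3f5, 53703fe, 72a2622, 86488e7, 937a793, e480163, ef48b75, f02ac36}.
e480163 is among them, so fast-forward is possible.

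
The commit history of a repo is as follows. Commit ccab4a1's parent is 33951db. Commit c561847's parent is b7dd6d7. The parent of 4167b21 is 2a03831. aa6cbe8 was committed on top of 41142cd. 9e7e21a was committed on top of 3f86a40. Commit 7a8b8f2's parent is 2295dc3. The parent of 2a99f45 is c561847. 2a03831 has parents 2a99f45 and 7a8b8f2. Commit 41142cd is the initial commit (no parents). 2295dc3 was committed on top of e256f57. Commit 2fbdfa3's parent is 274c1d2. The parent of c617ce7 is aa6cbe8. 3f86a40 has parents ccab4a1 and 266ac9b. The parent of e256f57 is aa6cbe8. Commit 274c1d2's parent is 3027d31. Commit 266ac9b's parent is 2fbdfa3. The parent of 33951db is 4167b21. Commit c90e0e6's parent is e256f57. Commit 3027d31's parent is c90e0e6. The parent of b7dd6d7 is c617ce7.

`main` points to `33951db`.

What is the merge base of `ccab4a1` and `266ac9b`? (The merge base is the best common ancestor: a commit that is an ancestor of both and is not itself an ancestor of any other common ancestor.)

Ancestors of ccab4a1: {2295dc3, 2a03831, 2a99f45, 33951db, 41142cd, 4167b21, 7a8b8f2, aa6cbe8, b7dd6d7, c561847, c617ce7, ccab4a1, e256f57}.
Ancestors of 266ac9b: {266ac9b, 274c1d2, 2fbdfa3, 3027d31, 41142cd, aa6cbe8, c90e0e6, e256f57}.
Common ancestors: {41142cd, aa6cbe8, e256f57}.
Among these, e256f57 is not an ancestor of any other common ancestor — it is the merge base.

e256f57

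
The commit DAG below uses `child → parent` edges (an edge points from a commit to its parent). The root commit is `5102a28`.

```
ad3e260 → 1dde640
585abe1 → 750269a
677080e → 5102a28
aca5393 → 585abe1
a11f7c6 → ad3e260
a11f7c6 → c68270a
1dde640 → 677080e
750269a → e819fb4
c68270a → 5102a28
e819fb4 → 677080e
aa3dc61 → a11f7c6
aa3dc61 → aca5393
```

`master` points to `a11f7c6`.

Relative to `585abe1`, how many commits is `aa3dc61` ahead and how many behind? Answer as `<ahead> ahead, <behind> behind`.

Reachable from aa3dc61: {1dde640, 5102a28, 585abe1, 677080e, 750269a, a11f7c6, aa3dc61, aca5393, ad3e260, c68270a, e819fb4}.
Reachable from 585abe1: {5102a28, 585abe1, 677080e, 750269a, e819fb4}.
Only in aa3dc61's history (ahead): {1dde640, a11f7c6, aa3dc61, aca5393, ad3e260, c68270a} — 6.
Only in 585abe1's history (behind): {} — 0.

6 ahead, 0 behind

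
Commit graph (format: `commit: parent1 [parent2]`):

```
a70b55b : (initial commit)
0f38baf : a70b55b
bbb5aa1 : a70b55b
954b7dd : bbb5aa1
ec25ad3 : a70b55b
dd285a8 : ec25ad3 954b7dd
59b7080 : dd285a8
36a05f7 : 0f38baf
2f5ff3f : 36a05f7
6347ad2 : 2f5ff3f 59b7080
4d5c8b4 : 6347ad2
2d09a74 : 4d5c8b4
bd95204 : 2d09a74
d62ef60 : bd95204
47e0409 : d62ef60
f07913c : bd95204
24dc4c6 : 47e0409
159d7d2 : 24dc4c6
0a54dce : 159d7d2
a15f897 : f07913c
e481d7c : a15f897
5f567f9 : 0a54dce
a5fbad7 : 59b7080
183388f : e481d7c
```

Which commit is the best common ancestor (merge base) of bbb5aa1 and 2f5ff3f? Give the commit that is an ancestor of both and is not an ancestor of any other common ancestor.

a70b55b

Ancestors of bbb5aa1: {a70b55b, bbb5aa1}.
Ancestors of 2f5ff3f: {0f38baf, 2f5ff3f, 36a05f7, a70b55b}.
Common ancestors: {a70b55b}.
The only common ancestor is a70b55b, so it is the merge base.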